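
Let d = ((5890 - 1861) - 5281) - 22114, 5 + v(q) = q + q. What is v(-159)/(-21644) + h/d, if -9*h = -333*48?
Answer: -2206609/36123836 ≈ -0.061085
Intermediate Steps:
v(q) = -5 + 2*q (v(q) = -5 + (q + q) = -5 + 2*q)
h = 1776 (h = -(-37)*48 = -1/9*(-15984) = 1776)
d = -23366 (d = (4029 - 5281) - 22114 = -1252 - 22114 = -23366)
v(-159)/(-21644) + h/d = (-5 + 2*(-159))/(-21644) + 1776/(-23366) = (-5 - 318)*(-1/21644) + 1776*(-1/23366) = -323*(-1/21644) - 888/11683 = 323/21644 - 888/11683 = -2206609/36123836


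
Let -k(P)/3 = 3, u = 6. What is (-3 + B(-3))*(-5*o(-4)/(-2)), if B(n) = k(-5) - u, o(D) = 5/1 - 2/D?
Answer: -495/2 ≈ -247.50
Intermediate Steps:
k(P) = -9 (k(P) = -3*3 = -9)
o(D) = 5 - 2/D (o(D) = 5*1 - 2/D = 5 - 2/D)
B(n) = -15 (B(n) = -9 - 1*6 = -9 - 6 = -15)
(-3 + B(-3))*(-5*o(-4)/(-2)) = (-3 - 15)*(-5*(5 - 2/(-4))/(-2)) = -(-90)*(5 - 2*(-1/4))*(-1/2) = -(-90)*(5 + 1/2)*(-1/2) = -(-90)*(11/2)*(-1/2) = -(-90)*(-11)/4 = -18*55/4 = -495/2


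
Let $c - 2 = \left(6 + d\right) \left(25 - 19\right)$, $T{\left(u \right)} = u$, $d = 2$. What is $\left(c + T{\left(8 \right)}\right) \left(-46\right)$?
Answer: $-2668$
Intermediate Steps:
$c = 50$ ($c = 2 + \left(6 + 2\right) \left(25 - 19\right) = 2 + 8 \cdot 6 = 2 + 48 = 50$)
$\left(c + T{\left(8 \right)}\right) \left(-46\right) = \left(50 + 8\right) \left(-46\right) = 58 \left(-46\right) = -2668$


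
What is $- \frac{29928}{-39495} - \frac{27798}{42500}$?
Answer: $\frac{5801933}{55951250} \approx 0.1037$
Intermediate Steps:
$- \frac{29928}{-39495} - \frac{27798}{42500} = \left(-29928\right) \left(- \frac{1}{39495}\right) - \frac{13899}{21250} = \frac{9976}{13165} - \frac{13899}{21250} = \frac{5801933}{55951250}$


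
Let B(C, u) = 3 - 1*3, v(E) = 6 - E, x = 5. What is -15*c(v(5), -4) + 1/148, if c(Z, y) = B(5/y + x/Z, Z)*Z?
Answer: 1/148 ≈ 0.0067568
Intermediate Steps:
B(C, u) = 0 (B(C, u) = 3 - 3 = 0)
c(Z, y) = 0 (c(Z, y) = 0*Z = 0)
-15*c(v(5), -4) + 1/148 = -15*0 + 1/148 = 0 + 1/148 = 1/148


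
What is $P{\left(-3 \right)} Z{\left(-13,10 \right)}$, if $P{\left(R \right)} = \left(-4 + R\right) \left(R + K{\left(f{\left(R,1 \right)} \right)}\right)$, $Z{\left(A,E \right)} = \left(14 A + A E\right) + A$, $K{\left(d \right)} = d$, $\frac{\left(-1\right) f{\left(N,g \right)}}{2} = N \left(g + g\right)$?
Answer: $20475$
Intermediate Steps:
$f{\left(N,g \right)} = - 4 N g$ ($f{\left(N,g \right)} = - 2 N \left(g + g\right) = - 2 N 2 g = - 2 \cdot 2 N g = - 4 N g$)
$Z{\left(A,E \right)} = 15 A + A E$
$P{\left(R \right)} = - 3 R \left(-4 + R\right)$ ($P{\left(R \right)} = \left(-4 + R\right) \left(R - 4 R 1\right) = \left(-4 + R\right) \left(R - 4 R\right) = \left(-4 + R\right) \left(- 3 R\right) = - 3 R \left(-4 + R\right)$)
$P{\left(-3 \right)} Z{\left(-13,10 \right)} = 3 \left(-3\right) \left(4 - -3\right) \left(- 13 \left(15 + 10\right)\right) = 3 \left(-3\right) \left(4 + 3\right) \left(\left(-13\right) 25\right) = 3 \left(-3\right) 7 \left(-325\right) = \left(-63\right) \left(-325\right) = 20475$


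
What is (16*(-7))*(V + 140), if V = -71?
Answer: -7728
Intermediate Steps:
(16*(-7))*(V + 140) = (16*(-7))*(-71 + 140) = -112*69 = -7728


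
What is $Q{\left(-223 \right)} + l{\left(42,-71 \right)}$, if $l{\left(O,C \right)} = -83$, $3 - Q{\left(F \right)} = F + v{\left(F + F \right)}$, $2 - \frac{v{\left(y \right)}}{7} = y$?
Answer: $-2993$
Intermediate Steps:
$v{\left(y \right)} = 14 - 7 y$
$Q{\left(F \right)} = -11 + 13 F$ ($Q{\left(F \right)} = 3 - \left(F - \left(-14 + 7 \left(F + F\right)\right)\right) = 3 - \left(F - \left(-14 + 7 \cdot 2 F\right)\right) = 3 - \left(F - \left(-14 + 14 F\right)\right) = 3 - \left(14 - 13 F\right) = 3 + \left(-14 + 13 F\right) = -11 + 13 F$)
$Q{\left(-223 \right)} + l{\left(42,-71 \right)} = \left(-11 + 13 \left(-223\right)\right) - 83 = \left(-11 - 2899\right) - 83 = -2910 - 83 = -2993$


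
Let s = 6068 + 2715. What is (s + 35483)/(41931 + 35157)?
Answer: 22133/38544 ≈ 0.57423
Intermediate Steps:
s = 8783
(s + 35483)/(41931 + 35157) = (8783 + 35483)/(41931 + 35157) = 44266/77088 = 44266*(1/77088) = 22133/38544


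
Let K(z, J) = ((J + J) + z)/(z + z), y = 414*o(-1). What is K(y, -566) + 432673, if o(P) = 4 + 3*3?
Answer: 2328648211/5382 ≈ 4.3267e+5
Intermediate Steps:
o(P) = 13 (o(P) = 4 + 9 = 13)
y = 5382 (y = 414*13 = 5382)
K(z, J) = (z + 2*J)/(2*z) (K(z, J) = (2*J + z)/((2*z)) = (z + 2*J)*(1/(2*z)) = (z + 2*J)/(2*z))
K(y, -566) + 432673 = (-566 + (½)*5382)/5382 + 432673 = (-566 + 2691)/5382 + 432673 = (1/5382)*2125 + 432673 = 2125/5382 + 432673 = 2328648211/5382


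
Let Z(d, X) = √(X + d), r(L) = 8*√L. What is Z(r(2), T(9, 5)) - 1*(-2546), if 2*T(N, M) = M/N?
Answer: 2546 + √(10 + 288*√2)/6 ≈ 2549.4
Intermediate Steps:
T(N, M) = M/(2*N) (T(N, M) = (M/N)/2 = M/(2*N))
Z(r(2), T(9, 5)) - 1*(-2546) = √((½)*5/9 + 8*√2) - 1*(-2546) = √((½)*5*(⅑) + 8*√2) + 2546 = √(5/18 + 8*√2) + 2546 = 2546 + √(5/18 + 8*√2)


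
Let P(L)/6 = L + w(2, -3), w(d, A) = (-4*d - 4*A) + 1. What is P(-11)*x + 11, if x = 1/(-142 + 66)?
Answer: 218/19 ≈ 11.474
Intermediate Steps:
w(d, A) = 1 - 4*A - 4*d (w(d, A) = (-4*A - 4*d) + 1 = 1 - 4*A - 4*d)
x = -1/76 (x = 1/(-76) = -1/76 ≈ -0.013158)
P(L) = 30 + 6*L (P(L) = 6*(L + (1 - 4*(-3) - 4*2)) = 6*(L + (1 + 12 - 8)) = 6*(L + 5) = 6*(5 + L) = 30 + 6*L)
P(-11)*x + 11 = (30 + 6*(-11))*(-1/76) + 11 = (30 - 66)*(-1/76) + 11 = -36*(-1/76) + 11 = 9/19 + 11 = 218/19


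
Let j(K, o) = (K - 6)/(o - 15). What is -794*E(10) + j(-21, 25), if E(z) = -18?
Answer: 142893/10 ≈ 14289.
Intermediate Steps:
j(K, o) = (-6 + K)/(-15 + o)
-794*E(10) + j(-21, 25) = -794*(-18) + (-6 - 21)/(-15 + 25) = 14292 - 27/10 = 142893/10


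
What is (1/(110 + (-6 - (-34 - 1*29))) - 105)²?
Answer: 307441156/27889 ≈ 11024.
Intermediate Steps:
(1/(110 + (-6 - (-34 - 1*29))) - 105)² = (1/(110 + (-6 - (-34 - 29))) - 105)² = (1/(110 + (-6 - 1*(-63))) - 105)² = (1/(110 + (-6 + 63)) - 105)² = (1/(110 + 57) - 105)² = (1/167 - 105)² = (-17534/167)² = 307441156/27889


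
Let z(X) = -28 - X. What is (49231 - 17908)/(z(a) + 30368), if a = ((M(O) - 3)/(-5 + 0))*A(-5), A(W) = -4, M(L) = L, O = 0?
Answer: 156615/151712 ≈ 1.0323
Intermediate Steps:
a = -12/5 (a = ((0 - 3)/(-5 + 0))*(-4) = -3/(-5)*(-4) = -3*(-1/5)*(-4) = (3/5)*(-4) = -12/5 ≈ -2.4000)
(49231 - 17908)/(z(a) + 30368) = (49231 - 17908)/((-28 - 1*(-12/5)) + 30368) = 31323/((-28 + 12/5) + 30368) = 31323/(-128/5 + 30368) = 31323/(151712/5) = 31323*(5/151712) = 156615/151712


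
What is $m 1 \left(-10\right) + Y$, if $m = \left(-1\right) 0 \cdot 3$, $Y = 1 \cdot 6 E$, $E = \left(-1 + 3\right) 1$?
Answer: $12$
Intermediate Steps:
$E = 2$ ($E = 2 \cdot 1 = 2$)
$Y = 12$ ($Y = 1 \cdot 6 \cdot 2 = 6 \cdot 2 = 12$)
$m = 0$ ($m = 0 \cdot 3 = 0$)
$m 1 \left(-10\right) + Y = 0 \cdot 1 \left(-10\right) + 12 = 0 \left(-10\right) + 12 = 0 + 12 = 12$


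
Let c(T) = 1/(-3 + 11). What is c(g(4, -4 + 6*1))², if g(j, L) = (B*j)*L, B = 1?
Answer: 1/64 ≈ 0.015625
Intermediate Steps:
g(j, L) = L*j (g(j, L) = (1*j)*L = j*L = L*j)
c(T) = ⅛ (c(T) = 1/8 = ⅛)
c(g(4, -4 + 6*1))² = (⅛)² = 1/64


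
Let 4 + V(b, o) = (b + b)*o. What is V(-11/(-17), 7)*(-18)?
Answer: -1548/17 ≈ -91.059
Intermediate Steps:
V(b, o) = -4 + 2*b*o (V(b, o) = -4 + (b + b)*o = -4 + (2*b)*o = -4 + 2*b*o)
V(-11/(-17), 7)*(-18) = (-4 + 2*(-11/(-17))*7)*(-18) = (-4 + 2*(-11*(-1/17))*7)*(-18) = (-4 + 2*(11/17)*7)*(-18) = (-4 + 154/17)*(-18) = (86/17)*(-18) = -1548/17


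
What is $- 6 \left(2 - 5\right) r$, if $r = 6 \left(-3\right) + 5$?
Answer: $-234$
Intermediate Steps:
$r = -13$ ($r = -18 + 5 = -13$)
$- 6 \left(2 - 5\right) r = - 6 \left(2 - 5\right) \left(-13\right) = \left(-6\right) \left(-3\right) \left(-13\right) = 18 \left(-13\right) = -234$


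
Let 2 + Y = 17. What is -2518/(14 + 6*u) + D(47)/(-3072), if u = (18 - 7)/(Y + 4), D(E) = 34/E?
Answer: -863453827/5991936 ≈ -144.10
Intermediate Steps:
Y = 15 (Y = -2 + 17 = 15)
u = 11/19 (u = (18 - 7)/(15 + 4) = 11/19 ≈ 0.57895)
-2518/(14 + 6*u) + D(47)/(-3072) = -2518/(14 + 6*(11/19)) + (34/47)/(-3072) = -2518/(14 + 66/19) + (34*(1/47))*(-1/3072) = -2518/332/19 + (34/47)*(-1/3072) = -2518*19/332 - 17/72192 = -23921/166 - 17/72192 = -863453827/5991936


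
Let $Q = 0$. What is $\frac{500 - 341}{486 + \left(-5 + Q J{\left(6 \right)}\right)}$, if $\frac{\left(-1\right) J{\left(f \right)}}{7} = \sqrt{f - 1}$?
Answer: $\frac{159}{481} \approx 0.33056$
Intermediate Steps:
$J{\left(f \right)} = - 7 \sqrt{-1 + f}$ ($J{\left(f \right)} = - 7 \sqrt{f - 1} = - 7 \sqrt{-1 + f}$)
$\frac{500 - 341}{486 + \left(-5 + Q J{\left(6 \right)}\right)} = \frac{500 - 341}{486 - \left(5 + 0 \left(- 7 \sqrt{-1 + 6}\right)\right)} = \frac{159}{486 - \left(5 + 0 \left(- 7 \sqrt{5}\right)\right)} = \frac{159}{486 + \left(-5 + 0\right)} = \frac{159}{486 - 5} = \frac{159}{481}$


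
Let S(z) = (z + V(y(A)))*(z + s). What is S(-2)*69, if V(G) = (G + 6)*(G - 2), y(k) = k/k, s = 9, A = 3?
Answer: -4347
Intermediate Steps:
y(k) = 1
V(G) = (-2 + G)*(6 + G) (V(G) = (6 + G)*(-2 + G) = (-2 + G)*(6 + G))
S(z) = (-7 + z)*(9 + z) (S(z) = (z + (-12 + 1² + 4*1))*(z + 9) = (z + (-12 + 1 + 4))*(9 + z) = (z - 7)*(9 + z) = (-7 + z)*(9 + z))
S(-2)*69 = (-63 + (-2)² + 2*(-2))*69 = (-63 + 4 - 4)*69 = -63*69 = -4347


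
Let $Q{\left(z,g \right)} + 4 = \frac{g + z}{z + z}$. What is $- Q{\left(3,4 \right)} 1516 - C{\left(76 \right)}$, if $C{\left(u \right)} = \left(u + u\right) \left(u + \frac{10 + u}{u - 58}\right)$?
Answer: $- \frac{71846}{9} \approx -7982.9$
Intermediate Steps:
$Q{\left(z,g \right)} = -4 + \frac{g + z}{2 z}$ ($Q{\left(z,g \right)} = -4 + \frac{g + z}{z + z} = -4 + \frac{g + z}{2 z}$)
$C{\left(u \right)} = 2 u \left(u + \frac{10 + u}{-58 + u}\right)$
$- Q{\left(3,4 \right)} 1516 - C{\left(76 \right)} = - \frac{4 - 21}{2 \cdot 3} \cdot 1516 - 2 \cdot 76 \frac{1}{-58 + 76} \left(10 + 76^{2} - 4332\right) = - \frac{4 - 21}{2 \cdot 3} \cdot 1516 - 2 \cdot 76 \cdot \frac{1}{18} \left(10 + 5776 - 4332\right) = - \frac{-17}{2 \cdot 3} \cdot 1516 - 2 \cdot 76 \cdot \frac{1}{18} \cdot 1454 = \left(-1\right) \left(- \frac{17}{6}\right) 1516 - \frac{110504}{9} = \frac{17}{6} \cdot 1516 - \frac{110504}{9} = \frac{12886}{3} - \frac{110504}{9} = - \frac{71846}{9}$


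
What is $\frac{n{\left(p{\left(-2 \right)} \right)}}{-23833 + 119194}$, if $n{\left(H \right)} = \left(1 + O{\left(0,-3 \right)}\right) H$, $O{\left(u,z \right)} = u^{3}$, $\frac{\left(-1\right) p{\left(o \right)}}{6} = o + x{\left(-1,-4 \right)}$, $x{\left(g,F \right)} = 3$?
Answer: $- \frac{2}{31787} \approx -6.2919 \cdot 10^{-5}$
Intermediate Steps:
$p{\left(o \right)} = -18 - 6 o$ ($p{\left(o \right)} = - 6 \left(o + 3\right) = - 6 \left(3 + o\right) = -18 - 6 o$)
$n{\left(H \right)} = H$ ($n{\left(H \right)} = \left(1 + 0^{3}\right) H = \left(1 + 0\right) H = 1 H = H$)
$\frac{n{\left(p{\left(-2 \right)} \right)}}{-23833 + 119194} = \frac{-18 - -12}{-23833 + 119194} = \frac{-18 + 12}{95361} = \frac{1}{95361} \left(-6\right) = - \frac{2}{31787}$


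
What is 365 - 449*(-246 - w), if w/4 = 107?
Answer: 302991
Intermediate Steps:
w = 428 (w = 4*107 = 428)
365 - 449*(-246 - w) = 365 - 449*(-246 - 1*428) = 365 - 449*(-246 - 428) = 365 - 449*(-674) = 365 + 302626 = 302991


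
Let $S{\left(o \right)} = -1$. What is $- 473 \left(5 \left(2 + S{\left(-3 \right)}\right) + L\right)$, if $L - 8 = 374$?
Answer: $-183051$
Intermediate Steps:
$L = 382$ ($L = 8 + 374 = 382$)
$- 473 \left(5 \left(2 + S{\left(-3 \right)}\right) + L\right) = - 473 \left(5 \left(2 - 1\right) + 382\right) = - 473 \left(5 \cdot 1 + 382\right) = - 473 \left(5 + 382\right) = \left(-473\right) 387 = -183051$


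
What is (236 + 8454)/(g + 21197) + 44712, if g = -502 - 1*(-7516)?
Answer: 1261378922/28211 ≈ 44712.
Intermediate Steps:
g = 7014 (g = -502 + 7516 = 7014)
(236 + 8454)/(g + 21197) + 44712 = (236 + 8454)/(7014 + 21197) + 44712 = 8690/28211 + 44712 = 1261378922/28211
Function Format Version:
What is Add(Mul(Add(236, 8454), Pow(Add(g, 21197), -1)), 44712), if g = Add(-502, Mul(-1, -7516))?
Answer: Rational(1261378922, 28211) ≈ 44712.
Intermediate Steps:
g = 7014 (g = Add(-502, 7516) = 7014)
Add(Mul(Add(236, 8454), Pow(Add(g, 21197), -1)), 44712) = Add(Mul(Add(236, 8454), Pow(Add(7014, 21197), -1)), 44712) = Add(Mul(8690, Pow(28211, -1)), 44712) = Add(Mul(8690, Rational(1, 28211)), 44712) = Add(Rational(8690, 28211), 44712) = Rational(1261378922, 28211)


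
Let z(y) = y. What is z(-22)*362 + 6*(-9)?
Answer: -8018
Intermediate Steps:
z(-22)*362 + 6*(-9) = -22*362 + 6*(-9) = -7964 - 54 = -8018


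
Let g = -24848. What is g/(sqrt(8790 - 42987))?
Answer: 24848*I*sqrt(34197)/34197 ≈ 134.37*I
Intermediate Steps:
g/(sqrt(8790 - 42987)) = -24848/sqrt(8790 - 42987) = -24848*(-I*sqrt(34197)/34197) = -(-24848)*I*sqrt(34197)/34197 = 24848*I*sqrt(34197)/34197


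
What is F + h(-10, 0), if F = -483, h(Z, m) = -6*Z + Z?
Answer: -433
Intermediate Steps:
h(Z, m) = -5*Z
F + h(-10, 0) = -483 - 5*(-10) = -483 + 50 = -433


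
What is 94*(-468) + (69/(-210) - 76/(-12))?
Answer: -9237059/210 ≈ -43986.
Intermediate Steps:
94*(-468) + (69/(-210) - 76/(-12)) = -43992 + (69*(-1/210) - 76*(-1/12)) = -43992 + (-23/70 + 19/3) = -43992 + 1261/210 = -9237059/210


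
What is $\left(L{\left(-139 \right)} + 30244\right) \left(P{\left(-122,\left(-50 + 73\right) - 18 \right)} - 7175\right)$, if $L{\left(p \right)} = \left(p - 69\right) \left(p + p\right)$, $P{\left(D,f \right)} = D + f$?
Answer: $-642191856$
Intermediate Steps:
$L{\left(p \right)} = 2 p \left(-69 + p\right)$ ($L{\left(p \right)} = \left(-69 + p\right) 2 p = 2 p \left(-69 + p\right)$)
$\left(L{\left(-139 \right)} + 30244\right) \left(P{\left(-122,\left(-50 + 73\right) - 18 \right)} - 7175\right) = \left(2 \left(-139\right) \left(-69 - 139\right) + 30244\right) \left(\left(-122 + \left(\left(-50 + 73\right) - 18\right)\right) - 7175\right) = \left(2 \left(-139\right) \left(-208\right) + 30244\right) \left(\left(-122 + \left(23 - 18\right)\right) - 7175\right) = \left(57824 + 30244\right) \left(\left(-122 + 5\right) - 7175\right) = 88068 \left(-117 - 7175\right) = 88068 \left(-7292\right) = -642191856$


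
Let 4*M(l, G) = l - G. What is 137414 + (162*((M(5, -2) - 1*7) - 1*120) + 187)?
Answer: 234621/2 ≈ 1.1731e+5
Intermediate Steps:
M(l, G) = -G/4 + l/4 (M(l, G) = (l - G)/4 = -G/4 + l/4)
137414 + (162*((M(5, -2) - 1*7) - 1*120) + 187) = 137414 + (162*(((-¼*(-2) + (¼)*5) - 1*7) - 1*120) + 187) = 137414 + (162*(((½ + 5/4) - 7) - 120) + 187) = 137414 + (162*((7/4 - 7) - 120) + 187) = 137414 + (162*(-21/4 - 120) + 187) = 137414 + (162*(-501/4) + 187) = 137414 + (-40581/2 + 187) = 137414 - 40207/2 = 234621/2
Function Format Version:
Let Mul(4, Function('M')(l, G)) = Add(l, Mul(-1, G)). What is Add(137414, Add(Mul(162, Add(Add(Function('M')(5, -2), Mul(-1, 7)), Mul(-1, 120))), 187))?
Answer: Rational(234621, 2) ≈ 1.1731e+5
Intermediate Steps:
Function('M')(l, G) = Add(Mul(Rational(-1, 4), G), Mul(Rational(1, 4), l)) (Function('M')(l, G) = Mul(Rational(1, 4), Add(l, Mul(-1, G))) = Add(Mul(Rational(-1, 4), G), Mul(Rational(1, 4), l)))
Add(137414, Add(Mul(162, Add(Add(Function('M')(5, -2), Mul(-1, 7)), Mul(-1, 120))), 187)) = Add(137414, Add(Mul(162, Add(Add(Add(Mul(Rational(-1, 4), -2), Mul(Rational(1, 4), 5)), Mul(-1, 7)), Mul(-1, 120))), 187)) = Add(137414, Add(Mul(162, Add(Add(Add(Rational(1, 2), Rational(5, 4)), -7), -120)), 187)) = Add(137414, Add(Mul(162, Add(Add(Rational(7, 4), -7), -120)), 187)) = Add(137414, Add(Mul(162, Add(Rational(-21, 4), -120)), 187)) = Add(137414, Add(Mul(162, Rational(-501, 4)), 187)) = Add(137414, Add(Rational(-40581, 2), 187)) = Add(137414, Rational(-40207, 2)) = Rational(234621, 2)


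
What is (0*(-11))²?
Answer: 0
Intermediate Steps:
(0*(-11))² = 0² = 0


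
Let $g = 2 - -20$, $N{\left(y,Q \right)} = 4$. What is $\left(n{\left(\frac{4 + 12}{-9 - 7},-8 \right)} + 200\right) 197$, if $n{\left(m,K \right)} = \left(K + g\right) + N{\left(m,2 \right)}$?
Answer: $42946$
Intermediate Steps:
$g = 22$ ($g = 2 + 20 = 22$)
$n{\left(m,K \right)} = 26 + K$ ($n{\left(m,K \right)} = \left(K + 22\right) + 4 = \left(22 + K\right) + 4 = 26 + K$)
$\left(n{\left(\frac{4 + 12}{-9 - 7},-8 \right)} + 200\right) 197 = \left(\left(26 - 8\right) + 200\right) 197 = \left(18 + 200\right) 197 = 218 \cdot 197 = 42946$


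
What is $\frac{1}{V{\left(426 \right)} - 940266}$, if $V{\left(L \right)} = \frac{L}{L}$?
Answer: $- \frac{1}{940265} \approx -1.0635 \cdot 10^{-6}$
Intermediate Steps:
$V{\left(L \right)} = 1$
$\frac{1}{V{\left(426 \right)} - 940266} = \frac{1}{1 - 940266} = \frac{1}{-940265} = - \frac{1}{940265}$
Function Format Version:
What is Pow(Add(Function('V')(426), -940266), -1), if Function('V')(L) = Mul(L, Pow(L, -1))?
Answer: Rational(-1, 940265) ≈ -1.0635e-6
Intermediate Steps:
Function('V')(L) = 1
Pow(Add(Function('V')(426), -940266), -1) = Pow(Add(1, -940266), -1) = Pow(-940265, -1) = Rational(-1, 940265)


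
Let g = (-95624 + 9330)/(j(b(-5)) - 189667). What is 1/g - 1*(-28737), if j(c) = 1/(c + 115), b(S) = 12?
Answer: 157481291907/5479669 ≈ 28739.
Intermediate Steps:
j(c) = 1/(115 + c)
g = 5479669/12043854 (g = (-95624 + 9330)/(1/(115 + 12) - 189667) = -86294/(1/127 - 189667) = -86294/(-24087708/127) = -86294*(-127/24087708) = 5479669/12043854 ≈ 0.45498)
1/g - 1*(-28737) = 1/(5479669/12043854) - 1*(-28737) = 12043854/5479669 + 28737 = 157481291907/5479669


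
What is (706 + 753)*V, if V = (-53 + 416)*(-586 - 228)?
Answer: -431108238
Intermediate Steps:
V = -295482 (V = 363*(-814) = -295482)
(706 + 753)*V = (706 + 753)*(-295482) = 1459*(-295482) = -431108238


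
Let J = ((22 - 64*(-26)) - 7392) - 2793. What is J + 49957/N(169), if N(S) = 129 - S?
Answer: -389917/40 ≈ -9747.9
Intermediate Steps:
J = -8499 (J = ((22 + 1664) - 7392) - 2793 = (1686 - 7392) - 2793 = -5706 - 2793 = -8499)
J + 49957/N(169) = -8499 + 49957/(129 - 1*169) = -8499 + 49957/(129 - 169) = -8499 + 49957/(-40) = -8499 + 49957*(-1/40) = -8499 - 49957/40 = -389917/40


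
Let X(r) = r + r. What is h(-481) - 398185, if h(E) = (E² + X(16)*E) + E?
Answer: -182697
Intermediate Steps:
X(r) = 2*r
h(E) = E² + 33*E (h(E) = (E² + (2*16)*E) + E = (E² + 32*E) + E = E² + 33*E)
h(-481) - 398185 = -481*(33 - 481) - 398185 = -481*(-448) - 398185 = 215488 - 398185 = -182697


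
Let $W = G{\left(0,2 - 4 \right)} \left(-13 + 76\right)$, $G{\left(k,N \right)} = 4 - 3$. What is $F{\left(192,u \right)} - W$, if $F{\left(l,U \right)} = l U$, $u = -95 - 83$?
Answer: $-34239$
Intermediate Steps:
$u = -178$ ($u = -95 - 83 = -178$)
$G{\left(k,N \right)} = 1$ ($G{\left(k,N \right)} = 4 - 3 = 1$)
$F{\left(l,U \right)} = U l$
$W = 63$ ($W = 1 \left(-13 + 76\right) = 1 \cdot 63 = 63$)
$F{\left(192,u \right)} - W = \left(-178\right) 192 - 63 = -34176 - 63 = -34239$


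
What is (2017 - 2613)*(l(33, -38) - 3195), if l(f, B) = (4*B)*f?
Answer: 4893756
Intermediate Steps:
l(f, B) = 4*B*f
(2017 - 2613)*(l(33, -38) - 3195) = (2017 - 2613)*(4*(-38)*33 - 3195) = -596*(-5016 - 3195) = -596*(-8211) = 4893756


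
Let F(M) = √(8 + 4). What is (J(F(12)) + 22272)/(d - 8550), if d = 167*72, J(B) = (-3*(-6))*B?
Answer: 3712/579 + 2*√3/193 ≈ 6.4290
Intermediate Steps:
F(M) = 2*√3 (F(M) = √12 = 2*√3)
J(B) = 18*B
d = 12024
(J(F(12)) + 22272)/(d - 8550) = (18*(2*√3) + 22272)/(12024 - 8550) = (36*√3 + 22272)/3474 = (22272 + 36*√3)*(1/3474) = 3712/579 + 2*√3/193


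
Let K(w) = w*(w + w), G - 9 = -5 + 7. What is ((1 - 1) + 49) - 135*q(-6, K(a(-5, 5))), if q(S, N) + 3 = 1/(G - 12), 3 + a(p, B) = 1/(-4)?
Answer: 589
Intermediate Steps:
G = 11 (G = 9 + (-5 + 7) = 9 + 2 = 11)
a(p, B) = -13/4 (a(p, B) = -3 + 1/(-4) = -3 - ¼ = -13/4)
K(w) = 2*w² (K(w) = w*(2*w) = 2*w²)
q(S, N) = -4 (q(S, N) = -3 + 1/(11 - 12) = -3 + 1/(-1) = -3 - 1 = -4)
((1 - 1) + 49) - 135*q(-6, K(a(-5, 5))) = ((1 - 1) + 49) - 135*(-4) = (0 + 49) + 540 = 49 + 540 = 589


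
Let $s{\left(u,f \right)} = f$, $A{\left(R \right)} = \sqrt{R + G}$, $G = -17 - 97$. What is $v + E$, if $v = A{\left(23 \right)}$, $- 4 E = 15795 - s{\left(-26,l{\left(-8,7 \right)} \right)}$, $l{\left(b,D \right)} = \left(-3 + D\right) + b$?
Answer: $- \frac{15799}{4} + i \sqrt{91} \approx -3949.8 + 9.5394 i$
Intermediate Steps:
$G = -114$ ($G = -17 - 97 = -114$)
$l{\left(b,D \right)} = -3 + D + b$
$A{\left(R \right)} = \sqrt{-114 + R}$ ($A{\left(R \right)} = \sqrt{R - 114} = \sqrt{-114 + R}$)
$E = - \frac{15799}{4}$ ($E = - \frac{15795 - \left(-3 + 7 - 8\right)}{4} = - \frac{15795 - -4}{4} = - \frac{15795 + 4}{4} = \left(- \frac{1}{4}\right) 15799 = - \frac{15799}{4} \approx -3949.8$)
$v = i \sqrt{91}$ ($v = \sqrt{-114 + 23} = \sqrt{-91} = i \sqrt{91} \approx 9.5394 i$)
$v + E = i \sqrt{91} - \frac{15799}{4} = - \frac{15799}{4} + i \sqrt{91}$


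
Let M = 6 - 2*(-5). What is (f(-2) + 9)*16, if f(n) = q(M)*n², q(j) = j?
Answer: 1168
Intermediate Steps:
M = 16 (M = 6 + 10 = 16)
f(n) = 16*n²
(f(-2) + 9)*16 = (16*(-2)² + 9)*16 = (16*4 + 9)*16 = (64 + 9)*16 = 73*16 = 1168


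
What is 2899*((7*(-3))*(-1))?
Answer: 60879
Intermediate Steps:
2899*((7*(-3))*(-1)) = 2899*(-21*(-1)) = 2899*21 = 60879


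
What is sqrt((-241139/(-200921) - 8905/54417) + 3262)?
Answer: 4*sqrt(24379332213292241028459)/10933518057 ≈ 57.123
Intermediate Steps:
sqrt((-241139/(-200921) - 8905/54417) + 3262) = sqrt((-241139*(-1/200921) - 8905*1/54417) + 3262) = sqrt((241139/200921 - 8905/54417) + 3262) = sqrt(11332859458/10933518057 + 3262) = sqrt(35676468761392/10933518057) = 4*sqrt(24379332213292241028459)/10933518057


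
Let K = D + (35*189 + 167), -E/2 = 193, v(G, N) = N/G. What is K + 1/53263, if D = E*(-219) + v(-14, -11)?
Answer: 9727611917/106526 ≈ 91317.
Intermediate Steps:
E = -386 (E = -2*193 = -386)
D = 1183487/14 (D = -386*(-219) - 11/(-14) = 84534 - 11*(-1/14) = 84534 + 11/14 = 1183487/14 ≈ 84535.)
K = 1278435/14 (K = 1183487/14 + (35*189 + 167) = 1183487/14 + (6615 + 167) = 1183487/14 + 6782 = 1278435/14 ≈ 91317.)
K + 1/53263 = 1278435/14 + 1/53263 = 9727611917/106526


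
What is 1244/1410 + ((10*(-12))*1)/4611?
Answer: 927814/1083585 ≈ 0.85625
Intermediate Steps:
1244/1410 + ((10*(-12))*1)/4611 = 1244*(1/1410) - 120*1*(1/4611) = 622/705 - 120*1/4611 = 622/705 - 40/1537 = 927814/1083585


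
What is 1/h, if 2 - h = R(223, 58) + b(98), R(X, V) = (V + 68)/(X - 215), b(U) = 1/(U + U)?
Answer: -49/674 ≈ -0.072700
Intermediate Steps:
b(U) = 1/(2*U)
R(X, V) = (68 + V)/(-215 + X)
h = -674/49 (h = 2 - ((68 + 58)/(-215 + 223) + (½)/98) = 2 - (126/8 + (½)*(1/98)) = 2 - ((⅛)*126 + 1/196) = 2 - (63/4 + 1/196) = 2 - 1*772/49 = 2 - 772/49 = -674/49 ≈ -13.755)
1/h = 1/(-674/49) = -49/674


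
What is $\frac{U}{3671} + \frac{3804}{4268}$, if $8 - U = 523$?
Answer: $\frac{2941616}{3916957} \approx 0.751$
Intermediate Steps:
$U = -515$ ($U = 8 - 523 = -515$)
$\frac{U}{3671} + \frac{3804}{4268} = - \frac{515}{3671} + \frac{3804}{4268} = \left(-515\right) \frac{1}{3671} + 3804 \cdot \frac{1}{4268} = - \frac{515}{3671} + \frac{951}{1067} = \frac{2941616}{3916957}$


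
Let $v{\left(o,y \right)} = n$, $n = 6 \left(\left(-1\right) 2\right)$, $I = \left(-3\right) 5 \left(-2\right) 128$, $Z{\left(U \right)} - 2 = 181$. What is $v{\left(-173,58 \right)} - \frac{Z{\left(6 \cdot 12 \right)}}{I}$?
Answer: $- \frac{15421}{1280} \approx -12.048$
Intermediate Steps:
$Z{\left(U \right)} = 183$ ($Z{\left(U \right)} = 2 + 181 = 183$)
$I = 3840$ ($I = \left(-15\right) \left(-2\right) 128 = 30 \cdot 128 = 3840$)
$n = -12$ ($n = 6 \left(-2\right) = -12$)
$v{\left(o,y \right)} = -12$
$v{\left(-173,58 \right)} - \frac{Z{\left(6 \cdot 12 \right)}}{I} = -12 - \frac{183}{3840} = -12 - 183 \cdot \frac{1}{3840} = -12 - \frac{61}{1280} = - \frac{15421}{1280}$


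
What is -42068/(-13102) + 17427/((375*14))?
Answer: 74864259/11464250 ≈ 6.5302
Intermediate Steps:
-42068/(-13102) + 17427/((375*14)) = -42068*(-1/13102) + 17427/5250 = 21034/6551 + 17427*(1/5250) = 21034/6551 + 5809/1750 = 74864259/11464250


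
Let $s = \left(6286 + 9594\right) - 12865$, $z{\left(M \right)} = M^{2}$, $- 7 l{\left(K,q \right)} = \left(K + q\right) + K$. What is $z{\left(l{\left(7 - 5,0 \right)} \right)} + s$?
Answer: $\frac{147751}{49} \approx 3015.3$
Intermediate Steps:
$l{\left(K,q \right)} = - \frac{2 K}{7} - \frac{q}{7}$ ($l{\left(K,q \right)} = - \frac{\left(K + q\right) + K}{7} = - \frac{q + 2 K}{7} = - \frac{2 K}{7} - \frac{q}{7}$)
$s = 3015$ ($s = 15880 - 12865 = 3015$)
$z{\left(l{\left(7 - 5,0 \right)} \right)} + s = \left(- \frac{2 \left(7 - 5\right)}{7} - 0\right)^{2} + 3015 = \left(- \frac{2 \left(7 - 5\right)}{7} + 0\right)^{2} + 3015 = \left(\left(- \frac{2}{7}\right) 2 + 0\right)^{2} + 3015 = \left(- \frac{4}{7} + 0\right)^{2} + 3015 = \left(- \frac{4}{7}\right)^{2} + 3015 = \frac{16}{49} + 3015 = \frac{147751}{49}$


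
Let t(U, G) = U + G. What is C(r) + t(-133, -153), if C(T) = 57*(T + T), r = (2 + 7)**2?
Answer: 8948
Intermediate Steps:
r = 81 (r = 9**2 = 81)
C(T) = 114*T (C(T) = 57*(2*T) = 114*T)
t(U, G) = G + U
C(r) + t(-133, -153) = 114*81 + (-153 - 133) = 9234 - 286 = 8948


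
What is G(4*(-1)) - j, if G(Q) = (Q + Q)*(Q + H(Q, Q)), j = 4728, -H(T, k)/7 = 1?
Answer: -4640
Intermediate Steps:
H(T, k) = -7 (H(T, k) = -7*1 = -7)
G(Q) = 2*Q*(-7 + Q) (G(Q) = (Q + Q)*(Q - 7) = (2*Q)*(-7 + Q) = 2*Q*(-7 + Q))
G(4*(-1)) - j = 2*(4*(-1))*(-7 + 4*(-1)) - 1*4728 = 2*(-4)*(-7 - 4) - 4728 = 2*(-4)*(-11) - 4728 = 88 - 4728 = -4640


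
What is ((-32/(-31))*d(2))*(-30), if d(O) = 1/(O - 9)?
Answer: 960/217 ≈ 4.4240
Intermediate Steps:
d(O) = 1/(-9 + O)
((-32/(-31))*d(2))*(-30) = ((-32/(-31))/(-9 + 2))*(-30) = (-32*(-1/31)/(-7))*(-30) = ((32/31)*(-1/7))*(-30) = -32/217*(-30) = 960/217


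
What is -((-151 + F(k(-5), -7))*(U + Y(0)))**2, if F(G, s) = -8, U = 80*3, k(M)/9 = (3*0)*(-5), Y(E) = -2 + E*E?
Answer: -1432016964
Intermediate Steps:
Y(E) = -2 + E**2
k(M) = 0 (k(M) = 9*((3*0)*(-5)) = 9*(0*(-5)) = 9*0 = 0)
U = 240
-((-151 + F(k(-5), -7))*(U + Y(0)))**2 = -((-151 - 8)*(240 + (-2 + 0**2)))**2 = -(-159*(240 + (-2 + 0)))**2 = -(-159*(240 - 2))**2 = -(-159*238)**2 = -1*(-37842)**2 = -1*1432016964 = -1432016964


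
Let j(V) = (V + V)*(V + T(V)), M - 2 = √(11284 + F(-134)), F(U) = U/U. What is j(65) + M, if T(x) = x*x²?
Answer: 35709702 + √11285 ≈ 3.5710e+7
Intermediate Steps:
F(U) = 1
T(x) = x³
M = 2 + √11285 (M = 2 + √(11284 + 1) = 2 + √11285 ≈ 108.23)
j(V) = 2*V*(V + V³) (j(V) = (V + V)*(V + V³) = (2*V)*(V + V³) = 2*V*(V + V³))
j(65) + M = 2*65²*(1 + 65²) + (2 + √11285) = 2*4225*(1 + 4225) + (2 + √11285) = 2*4225*4226 + (2 + √11285) = 35709700 + (2 + √11285) = 35709702 + √11285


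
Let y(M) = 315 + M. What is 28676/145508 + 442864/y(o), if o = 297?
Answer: 4028612789/5565681 ≈ 723.83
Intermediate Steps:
28676/145508 + 442864/y(o) = 28676/145508 + 442864/(315 + 297) = 28676*(1/145508) + 442864/612 = 7169/36377 + 442864*(1/612) = 7169/36377 + 110716/153 = 4028612789/5565681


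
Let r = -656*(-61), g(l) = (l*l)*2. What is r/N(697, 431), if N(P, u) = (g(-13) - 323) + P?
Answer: 5002/89 ≈ 56.202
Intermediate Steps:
g(l) = 2*l² (g(l) = l²*2 = 2*l²)
N(P, u) = 15 + P (N(P, u) = (2*(-13)² - 323) + P = (2*169 - 323) + P = (338 - 323) + P = 15 + P)
r = 40016
r/N(697, 431) = 40016/(15 + 697) = 40016/712 = 40016*(1/712) = 5002/89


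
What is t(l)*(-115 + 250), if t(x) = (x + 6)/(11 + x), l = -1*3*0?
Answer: 810/11 ≈ 73.636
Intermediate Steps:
l = 0 (l = -3*0 = 0)
t(x) = (6 + x)/(11 + x)
t(l)*(-115 + 250) = ((6 + 0)/(11 + 0))*(-115 + 250) = (6/11)*135 = 810/11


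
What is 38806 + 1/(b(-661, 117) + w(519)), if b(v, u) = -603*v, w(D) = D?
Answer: 15487552213/399102 ≈ 38806.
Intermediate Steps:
38806 + 1/(b(-661, 117) + w(519)) = 38806 + 1/(-603*(-661) + 519) = 38806 + 1/(398583 + 519) = 38806 + 1/399102 = 15487552213/399102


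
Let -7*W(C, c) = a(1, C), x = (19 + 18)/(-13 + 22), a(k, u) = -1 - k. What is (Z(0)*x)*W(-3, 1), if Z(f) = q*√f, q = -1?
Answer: 0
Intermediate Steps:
Z(f) = -√f
x = 37/9 ≈ 4.1111
W(C, c) = 2/7 (W(C, c) = -(-1 - 1*1)/7 = -(-1 - 1)/7 = -⅐*(-2) = 2/7)
(Z(0)*x)*W(-3, 1) = (-√0*(37/9))*(2/7) = (-1*0*(37/9))*(2/7) = (0*(37/9))*(2/7) = 0*(2/7) = 0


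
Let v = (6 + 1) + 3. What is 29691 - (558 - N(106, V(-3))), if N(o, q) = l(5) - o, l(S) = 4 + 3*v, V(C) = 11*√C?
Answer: 29061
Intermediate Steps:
v = 10 (v = 7 + 3 = 10)
l(S) = 34 (l(S) = 4 + 3*10 = 4 + 30 = 34)
N(o, q) = 34 - o
29691 - (558 - N(106, V(-3))) = 29691 - (558 - (34 - 1*106)) = 29691 - (558 - (34 - 106)) = 29691 - (558 - 1*(-72)) = 29691 - (558 + 72) = 29691 - 1*630 = 29691 - 630 = 29061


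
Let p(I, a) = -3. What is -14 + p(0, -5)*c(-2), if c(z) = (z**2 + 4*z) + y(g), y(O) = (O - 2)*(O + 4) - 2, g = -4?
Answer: 4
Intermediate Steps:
y(O) = -2 + (-2 + O)*(4 + O) (y(O) = (-2 + O)*(4 + O) - 2 = -2 + (-2 + O)*(4 + O))
c(z) = -2 + z**2 + 4*z (c(z) = (z**2 + 4*z) + (-10 + (-4)**2 + 2*(-4)) = (z**2 + 4*z) + (-10 + 16 - 8) = (z**2 + 4*z) - 2 = -2 + z**2 + 4*z)
-14 + p(0, -5)*c(-2) = -14 - 3*(-2 + (-2)**2 + 4*(-2)) = -14 - 3*(-2 + 4 - 8) = -14 - 3*(-6) = -14 + 18 = 4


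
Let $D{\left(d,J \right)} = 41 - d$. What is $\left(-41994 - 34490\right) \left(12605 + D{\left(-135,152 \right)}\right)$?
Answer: $-977542004$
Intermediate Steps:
$\left(-41994 - 34490\right) \left(12605 + D{\left(-135,152 \right)}\right) = \left(-41994 - 34490\right) \left(12605 + \left(41 - -135\right)\right) = - 76484 \left(12605 + \left(41 + 135\right)\right) = - 76484 \left(12605 + 176\right) = \left(-76484\right) 12781 = -977542004$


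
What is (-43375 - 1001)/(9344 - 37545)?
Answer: 44376/28201 ≈ 1.5736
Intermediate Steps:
(-43375 - 1001)/(9344 - 37545) = -44376/(-28201) = -44376*(-1/28201) = 44376/28201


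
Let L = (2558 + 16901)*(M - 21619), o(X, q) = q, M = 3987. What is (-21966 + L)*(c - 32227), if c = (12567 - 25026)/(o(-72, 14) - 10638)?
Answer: 58737037739537603/5312 ≈ 1.1057e+13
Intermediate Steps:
L = -343101088 (L = (2558 + 16901)*(3987 - 21619) = 19459*(-17632) = -343101088)
c = 12459/10624 (c = (12567 - 25026)/(14 - 10638) = -12459/(-10624) = -12459*(-1/10624) = 12459/10624 ≈ 1.1727)
(-21966 + L)*(c - 32227) = (-21966 - 343101088)*(12459/10624 - 32227) = -343123054*(-342367189/10624) = 58737037739537603/5312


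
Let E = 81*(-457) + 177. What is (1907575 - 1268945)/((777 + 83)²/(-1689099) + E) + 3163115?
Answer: 19683054261446303/6222714676 ≈ 3.1631e+6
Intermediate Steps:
E = -36840 (E = -37017 + 177 = -36840)
(1907575 - 1268945)/((777 + 83)²/(-1689099) + E) + 3163115 = (1907575 - 1268945)/((777 + 83)²/(-1689099) - 36840) + 3163115 = 638630/(860²*(-1/1689099) - 36840) + 3163115 = 638630/(739600*(-1/1689099) - 36840) + 3163115 = 638630/(-739600/1689099 - 36840) + 3163115 = 638630/(-62227146760/1689099) + 3163115 = 638630*(-1689099/62227146760) + 3163115 = -107870929437/6222714676 + 3163115 = 19683054261446303/6222714676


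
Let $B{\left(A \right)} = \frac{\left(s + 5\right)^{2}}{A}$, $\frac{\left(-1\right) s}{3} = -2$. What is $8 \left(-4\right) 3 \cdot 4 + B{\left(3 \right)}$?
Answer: $- \frac{1031}{3} \approx -343.67$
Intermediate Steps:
$s = 6$ ($s = \left(-3\right) \left(-2\right) = 6$)
$B{\left(A \right)} = \frac{121}{A}$ ($B{\left(A \right)} = \frac{\left(6 + 5\right)^{2}}{A} = \frac{11^{2}}{A} = \frac{121}{A}$)
$8 \left(-4\right) 3 \cdot 4 + B{\left(3 \right)} = 8 \left(-4\right) 3 \cdot 4 + \frac{121}{3} = 8 \left(\left(-12\right) 4\right) + 121 \cdot \frac{1}{3} = 8 \left(-48\right) + \frac{121}{3} = -384 + \frac{121}{3} = - \frac{1031}{3}$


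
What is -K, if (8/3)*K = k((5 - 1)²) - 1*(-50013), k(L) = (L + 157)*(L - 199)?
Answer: -27531/4 ≈ -6882.8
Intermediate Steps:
k(L) = (-199 + L)*(157 + L) (k(L) = (157 + L)*(-199 + L) = (-199 + L)*(157 + L))
K = 27531/4 (K = 3*((-31243 + ((5 - 1)²)² - 42*(5 - 1)²) - 1*(-50013))/8 = 3*((-31243 + (4²)² - 42*4²) + 50013)/8 = 3*((-31243 + 16² - 42*16) + 50013)/8 = 3*((-31243 + 256 - 672) + 50013)/8 = 3*(-31659 + 50013)/8 = (3/8)*18354 = 27531/4 ≈ 6882.8)
-K = -1*27531/4 = -27531/4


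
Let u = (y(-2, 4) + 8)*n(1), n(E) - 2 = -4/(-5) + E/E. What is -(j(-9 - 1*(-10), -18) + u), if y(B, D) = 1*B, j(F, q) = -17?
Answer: -29/5 ≈ -5.8000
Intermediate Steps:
y(B, D) = B
n(E) = 19/5 (n(E) = 2 + (-4/(-5) + E/E) = 2 + (-4*(-⅕) + 1) = 2 + (⅘ + 1) = 2 + 9/5 = 19/5)
u = 114/5 (u = (-2 + 8)*(19/5) = 6*(19/5) = 114/5 ≈ 22.800)
-(j(-9 - 1*(-10), -18) + u) = -(-17 + 114/5) = -1*29/5 = -29/5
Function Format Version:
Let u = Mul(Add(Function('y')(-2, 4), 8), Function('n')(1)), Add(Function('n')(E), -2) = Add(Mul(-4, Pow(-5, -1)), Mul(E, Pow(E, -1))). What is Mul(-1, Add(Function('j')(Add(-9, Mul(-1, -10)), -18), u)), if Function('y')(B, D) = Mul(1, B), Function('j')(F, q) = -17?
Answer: Rational(-29, 5) ≈ -5.8000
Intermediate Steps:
Function('y')(B, D) = B
Function('n')(E) = Rational(19, 5) (Function('n')(E) = Add(2, Add(Mul(-4, Pow(-5, -1)), Mul(E, Pow(E, -1)))) = Add(2, Add(Mul(-4, Rational(-1, 5)), 1)) = Add(2, Add(Rational(4, 5), 1)) = Add(2, Rational(9, 5)) = Rational(19, 5))
u = Rational(114, 5) (u = Mul(Add(-2, 8), Rational(19, 5)) = Mul(6, Rational(19, 5)) = Rational(114, 5) ≈ 22.800)
Mul(-1, Add(Function('j')(Add(-9, Mul(-1, -10)), -18), u)) = Mul(-1, Add(-17, Rational(114, 5))) = Mul(-1, Rational(29, 5)) = Rational(-29, 5)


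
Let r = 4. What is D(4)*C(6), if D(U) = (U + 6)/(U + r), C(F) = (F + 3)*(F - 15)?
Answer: -405/4 ≈ -101.25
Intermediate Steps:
C(F) = (-15 + F)*(3 + F) (C(F) = (3 + F)*(-15 + F) = (-15 + F)*(3 + F))
D(U) = (6 + U)/(4 + U) (D(U) = (U + 6)/(U + 4) = (6 + U)/(4 + U))
D(4)*C(6) = ((6 + 4)/(4 + 4))*(-45 + 6**2 - 12*6) = (10/8)*(-45 + 36 - 72) = ((1/8)*10)*(-81) = (5/4)*(-81) = -405/4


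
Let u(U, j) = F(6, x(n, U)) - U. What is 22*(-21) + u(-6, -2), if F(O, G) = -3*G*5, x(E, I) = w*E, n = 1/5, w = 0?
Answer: -456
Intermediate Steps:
n = ⅕ (n = 1*(⅕) = ⅕ ≈ 0.20000)
x(E, I) = 0 (x(E, I) = 0*E = 0)
F(O, G) = -15*G
u(U, j) = -U (u(U, j) = -15*0 - U = 0 - U = -U)
22*(-21) + u(-6, -2) = 22*(-21) - 1*(-6) = -462 + 6 = -456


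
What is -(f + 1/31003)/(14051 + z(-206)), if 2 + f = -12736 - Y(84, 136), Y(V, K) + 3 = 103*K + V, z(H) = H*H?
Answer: 277239160/583755487 ≈ 0.47492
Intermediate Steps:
z(H) = H**2
Y(V, K) = -3 + V + 103*K (Y(V, K) = -3 + (103*K + V) = -3 + (V + 103*K) = -3 + V + 103*K)
f = -26827 (f = -2 + (-12736 - (-3 + 84 + 103*136)) = -2 + (-12736 - (-3 + 84 + 14008)) = -2 + (-12736 - 1*14089) = -2 + (-12736 - 14089) = -2 - 26825 = -26827)
-(f + 1/31003)/(14051 + z(-206)) = -(-26827 + 1/31003)/(14051 + (-206)**2) = -(-26827 + 1/31003)/(14051 + 42436) = -(-831717480)/(31003*56487) = -1*(-277239160/583755487) = 277239160/583755487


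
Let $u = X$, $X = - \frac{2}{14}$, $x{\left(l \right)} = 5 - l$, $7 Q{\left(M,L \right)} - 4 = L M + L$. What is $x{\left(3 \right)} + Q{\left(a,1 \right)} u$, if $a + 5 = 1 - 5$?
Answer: $\frac{102}{49} \approx 2.0816$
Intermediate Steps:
$a = -9$ ($a = -5 + \left(1 - 5\right) = -5 - 4 = -9$)
$Q{\left(M,L \right)} = \frac{4}{7} + \frac{L}{7} + \frac{L M}{7}$ ($Q{\left(M,L \right)} = \frac{4}{7} + \frac{L M + L}{7} = \frac{4}{7} + \frac{L + L M}{7} = \frac{4}{7} + \left(\frac{L}{7} + \frac{L M}{7}\right) = \frac{4}{7} + \frac{L}{7} + \frac{L M}{7}$)
$X = - \frac{1}{7}$ ($X = \left(-2\right) \frac{1}{14} = - \frac{1}{7} \approx -0.14286$)
$u = - \frac{1}{7} \approx -0.14286$
$x{\left(3 \right)} + Q{\left(a,1 \right)} u = \left(5 - 3\right) + \left(\frac{4}{7} + \frac{1}{7} \cdot 1 + \frac{1}{7} \cdot 1 \left(-9\right)\right) \left(- \frac{1}{7}\right) = \left(5 - 3\right) + \left(\frac{4}{7} + \frac{1}{7} - \frac{9}{7}\right) \left(- \frac{1}{7}\right) = 2 - - \frac{4}{49} = 2 + \frac{4}{49} = \frac{102}{49}$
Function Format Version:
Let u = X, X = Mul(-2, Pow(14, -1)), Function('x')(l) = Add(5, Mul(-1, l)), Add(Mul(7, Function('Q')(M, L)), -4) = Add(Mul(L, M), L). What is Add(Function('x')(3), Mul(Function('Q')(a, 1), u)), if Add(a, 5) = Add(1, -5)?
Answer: Rational(102, 49) ≈ 2.0816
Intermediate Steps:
a = -9 (a = Add(-5, Add(1, -5)) = Add(-5, -4) = -9)
Function('Q')(M, L) = Add(Rational(4, 7), Mul(Rational(1, 7), L), Mul(Rational(1, 7), L, M)) (Function('Q')(M, L) = Add(Rational(4, 7), Mul(Rational(1, 7), Add(Mul(L, M), L))) = Add(Rational(4, 7), Mul(Rational(1, 7), Add(L, Mul(L, M)))) = Add(Rational(4, 7), Add(Mul(Rational(1, 7), L), Mul(Rational(1, 7), L, M))) = Add(Rational(4, 7), Mul(Rational(1, 7), L), Mul(Rational(1, 7), L, M)))
X = Rational(-1, 7) (X = Mul(-2, Rational(1, 14)) = Rational(-1, 7) ≈ -0.14286)
u = Rational(-1, 7) ≈ -0.14286
Add(Function('x')(3), Mul(Function('Q')(a, 1), u)) = Add(Add(5, Mul(-1, 3)), Mul(Add(Rational(4, 7), Mul(Rational(1, 7), 1), Mul(Rational(1, 7), 1, -9)), Rational(-1, 7))) = Add(Add(5, -3), Mul(Add(Rational(4, 7), Rational(1, 7), Rational(-9, 7)), Rational(-1, 7))) = Add(2, Mul(Rational(-4, 7), Rational(-1, 7))) = Add(2, Rational(4, 49)) = Rational(102, 49)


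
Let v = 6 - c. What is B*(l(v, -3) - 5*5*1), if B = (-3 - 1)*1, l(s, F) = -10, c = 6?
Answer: 140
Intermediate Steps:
v = 0 (v = 6 - 1*6 = 6 - 6 = 0)
B = -4 (B = -4*1 = -4)
B*(l(v, -3) - 5*5*1) = -4*(-10 - 5*5*1) = -4*(-10 - 25*1) = -4*(-10 - 25) = -4*(-35) = 140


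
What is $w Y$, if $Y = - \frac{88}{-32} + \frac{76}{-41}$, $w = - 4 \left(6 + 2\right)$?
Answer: $- \frac{1176}{41} \approx -28.683$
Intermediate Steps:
$w = -32$ ($w = \left(-4\right) 8 = -32$)
$Y = \frac{147}{164}$ ($Y = \left(-88\right) \left(- \frac{1}{32}\right) + 76 \left(- \frac{1}{41}\right) = \frac{11}{4} - \frac{76}{41} = \frac{147}{164} \approx 0.89634$)
$w Y = \left(-32\right) \frac{147}{164} = - \frac{1176}{41}$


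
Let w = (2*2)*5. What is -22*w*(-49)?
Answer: 21560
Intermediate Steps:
w = 20 (w = 4*5 = 20)
-22*w*(-49) = -22*20*(-49) = -440*(-49) = 21560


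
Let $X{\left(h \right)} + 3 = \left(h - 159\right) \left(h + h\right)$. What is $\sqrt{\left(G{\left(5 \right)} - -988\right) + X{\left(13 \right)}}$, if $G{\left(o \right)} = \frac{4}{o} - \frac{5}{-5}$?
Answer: $\frac{i \sqrt{70230}}{5} \approx 53.002 i$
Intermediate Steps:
$G{\left(o \right)} = 1 + \frac{4}{o}$ ($G{\left(o \right)} = \frac{4}{o} - -1 = \frac{4}{o} + 1 = 1 + \frac{4}{o}$)
$X{\left(h \right)} = -3 + 2 h \left(-159 + h\right)$ ($X{\left(h \right)} = -3 + \left(h - 159\right) \left(h + h\right) = -3 + \left(-159 + h\right) 2 h = -3 + 2 h \left(-159 + h\right)$)
$\sqrt{\left(G{\left(5 \right)} - -988\right) + X{\left(13 \right)}} = \sqrt{\left(\frac{4 + 5}{5} - -988\right) - \left(4137 - 338\right)} = \sqrt{\left(\frac{1}{5} \cdot 9 + 988\right) - 3799} = \sqrt{\left(\frac{9}{5} + 988\right) - 3799} = \sqrt{\frac{4949}{5} - 3799} = \sqrt{- \frac{14046}{5}} = \frac{i \sqrt{70230}}{5}$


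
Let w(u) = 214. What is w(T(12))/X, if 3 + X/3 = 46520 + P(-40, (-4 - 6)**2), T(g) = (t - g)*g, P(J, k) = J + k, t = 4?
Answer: 214/139731 ≈ 0.0015315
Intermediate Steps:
T(g) = g*(4 - g) (T(g) = (4 - g)*g = g*(4 - g))
X = 139731 (X = -9 + 3*(46520 + (-40 + (-4 - 6)**2)) = -9 + 3*(46520 + (-40 + (-10)**2)) = -9 + 3*(46520 + (-40 + 100)) = -9 + 3*(46520 + 60) = -9 + 3*46580 = -9 + 139740 = 139731)
w(T(12))/X = 214/139731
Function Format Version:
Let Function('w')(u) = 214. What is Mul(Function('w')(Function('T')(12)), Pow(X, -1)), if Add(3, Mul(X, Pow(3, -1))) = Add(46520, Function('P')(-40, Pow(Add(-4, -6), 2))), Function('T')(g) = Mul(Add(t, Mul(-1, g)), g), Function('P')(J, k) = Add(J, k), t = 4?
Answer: Rational(214, 139731) ≈ 0.0015315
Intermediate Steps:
Function('T')(g) = Mul(g, Add(4, Mul(-1, g))) (Function('T')(g) = Mul(Add(4, Mul(-1, g)), g) = Mul(g, Add(4, Mul(-1, g))))
X = 139731 (X = Add(-9, Mul(3, Add(46520, Add(-40, Pow(Add(-4, -6), 2))))) = Add(-9, Mul(3, Add(46520, Add(-40, Pow(-10, 2))))) = Add(-9, Mul(3, Add(46520, Add(-40, 100)))) = Add(-9, Mul(3, Add(46520, 60))) = Add(-9, Mul(3, 46580)) = Add(-9, 139740) = 139731)
Mul(Function('w')(Function('T')(12)), Pow(X, -1)) = Mul(214, Pow(139731, -1)) = Mul(214, Rational(1, 139731)) = Rational(214, 139731)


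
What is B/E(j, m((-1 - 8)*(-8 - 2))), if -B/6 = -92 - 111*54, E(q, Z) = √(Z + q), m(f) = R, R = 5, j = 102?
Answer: 36516*√107/107 ≈ 3530.1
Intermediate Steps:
m(f) = 5
B = 36516 (B = -6*(-92 - 111*54) = -6*(-92 - 5994) = -6*(-6086) = 36516)
B/E(j, m((-1 - 8)*(-8 - 2))) = 36516/(√(5 + 102)) = 36516/(√107) = 36516*(√107/107) = 36516*√107/107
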